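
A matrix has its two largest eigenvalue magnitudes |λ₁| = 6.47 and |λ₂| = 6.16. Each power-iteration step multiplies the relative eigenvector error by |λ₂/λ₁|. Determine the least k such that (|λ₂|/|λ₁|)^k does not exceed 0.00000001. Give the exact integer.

376

|λ₂/λ₁| = 6.16/6.47 = 0.95209
Need k ≥ ln(0.00000001) / ln(0.95209) = -18.4207 / -0.0491 ≈ 375.172
Smallest integer k satisfying the bound: 376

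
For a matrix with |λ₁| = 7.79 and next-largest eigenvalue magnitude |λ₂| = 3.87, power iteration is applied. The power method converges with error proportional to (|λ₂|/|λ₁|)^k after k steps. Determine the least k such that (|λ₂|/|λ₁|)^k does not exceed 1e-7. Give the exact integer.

|λ₂/λ₁| = 3.87/7.79 = 0.49679
Need k ≥ ln(1e-7) / ln(0.49679) = -16.1181 / -0.6996 ≈ 23.039
Smallest integer k satisfying the bound: 24

24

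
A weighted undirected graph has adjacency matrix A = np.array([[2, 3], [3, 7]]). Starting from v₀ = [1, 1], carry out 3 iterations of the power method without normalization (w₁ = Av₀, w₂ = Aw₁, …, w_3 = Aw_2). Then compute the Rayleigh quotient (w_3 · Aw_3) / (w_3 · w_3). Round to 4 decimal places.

8.4051

w1 = Av₀ = (5, 10)
w2 = Aw1 = (40, 85)
w3 = Aw2 = (335, 715)
Aw3 = (2815, 6010)
w3·Aw3 = 335·2815 + 715·6010 = 5240175; w3·w3 = 335·335 + 715·715 = 623450
λ ≈ 5240175/623450 = 8.4051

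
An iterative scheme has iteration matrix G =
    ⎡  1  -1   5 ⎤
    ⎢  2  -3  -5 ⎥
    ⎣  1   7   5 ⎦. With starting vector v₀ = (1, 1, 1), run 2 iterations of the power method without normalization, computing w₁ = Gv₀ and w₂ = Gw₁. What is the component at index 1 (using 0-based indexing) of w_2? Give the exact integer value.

-37

w1 = Gv₀ = (1·1 + (-1)·1 + 5·1; 2·1 + (-3)·1 + (-5)·1; 1·1 + 7·1 + 5·1) = (5, -6, 13)
w2 = Gw1 = (1·5 + (-1)·(-6) + 5·13; 2·5 + (-3)·(-6) + (-5)·13; 1·5 + 7·(-6) + 5·13) = (76, -37, 28)
The requested component of w2 is -37.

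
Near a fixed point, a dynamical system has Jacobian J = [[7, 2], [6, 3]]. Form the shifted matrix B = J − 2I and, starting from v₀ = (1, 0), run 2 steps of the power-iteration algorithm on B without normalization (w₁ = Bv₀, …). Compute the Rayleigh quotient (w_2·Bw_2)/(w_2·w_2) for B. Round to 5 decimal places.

B = J − 2I has rows (5, 2); (6, 1)
w1 = Bv₀ = (5·1 + 2·0; 6·1 + 1·0) = (5, 6)
w2 = Bw1 = (5·5 + 2·6; 6·5 + 1·6) = (37, 36)
Bw2 = (257, 258)
w2·Bw2 = 18797; w2·w2 = 2665; μ ≈ 18797/2665 = 7.05328

μ ≈ 7.05328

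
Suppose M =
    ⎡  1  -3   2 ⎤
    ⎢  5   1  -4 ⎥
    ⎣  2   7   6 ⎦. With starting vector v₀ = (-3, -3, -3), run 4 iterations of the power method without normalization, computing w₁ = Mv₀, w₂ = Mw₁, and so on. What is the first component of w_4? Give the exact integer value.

w1 = Mv₀ = (0, -6, -45)
w2 = Mw1 = (-72, 174, -312)
w3 = Mw2 = (-1218, 1062, -798)
w4 = Mw3 = (-6000, -1836, 210)
The requested component of w4 is -6000.

-6000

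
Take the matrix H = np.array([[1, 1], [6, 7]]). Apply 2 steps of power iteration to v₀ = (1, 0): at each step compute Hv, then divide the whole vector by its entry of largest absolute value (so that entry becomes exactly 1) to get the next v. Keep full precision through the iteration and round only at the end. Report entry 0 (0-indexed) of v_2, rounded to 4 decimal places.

0.1458

Hv0 = (1.00000, 6.00000); divide by 6.00000 → v1 = (0.16667, 1.00000)
Hv1 = (1.16667, 8.00000); divide by 8.00000 → v2 = (0.14583, 1.00000)
Requested entry of v2: 7/48 = 0.1458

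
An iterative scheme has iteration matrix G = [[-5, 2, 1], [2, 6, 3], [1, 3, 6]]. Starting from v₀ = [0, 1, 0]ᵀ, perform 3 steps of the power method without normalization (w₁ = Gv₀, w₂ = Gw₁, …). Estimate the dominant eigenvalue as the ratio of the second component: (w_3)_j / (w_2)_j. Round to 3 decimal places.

w1 = Gv₀ = ((-5)·0 + 2·1 + 1·0; 2·0 + 6·1 + 3·0; 1·0 + 3·1 + 6·0) = (2, 6, 3)
w2 = Gw1 = ((-5)·2 + 2·6 + 1·3; 2·2 + 6·6 + 3·3; 1·2 + 3·6 + 6·3) = (5, 49, 38)
w3 = Gw2 = (111, 418, 380)
Ratio at component: 418 / 49 = 8.531

λ ≈ 8.531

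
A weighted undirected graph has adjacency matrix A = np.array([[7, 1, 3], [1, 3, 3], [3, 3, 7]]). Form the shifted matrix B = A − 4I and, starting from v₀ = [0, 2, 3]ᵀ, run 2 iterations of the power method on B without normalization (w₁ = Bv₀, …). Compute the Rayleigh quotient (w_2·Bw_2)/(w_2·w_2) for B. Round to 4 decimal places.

B = A − 4I has rows (3, 1, 3); (1, -1, 3); (3, 3, 3)
w1 = Bv₀ = (11, 7, 15)
w2 = Bw1 = (85, 49, 99)
Bw2 = (601, 333, 699)
w2·Bw2 = 136603; w2·w2 = 19427; μ ≈ 136603/19427 = 7.0316

μ ≈ 7.0316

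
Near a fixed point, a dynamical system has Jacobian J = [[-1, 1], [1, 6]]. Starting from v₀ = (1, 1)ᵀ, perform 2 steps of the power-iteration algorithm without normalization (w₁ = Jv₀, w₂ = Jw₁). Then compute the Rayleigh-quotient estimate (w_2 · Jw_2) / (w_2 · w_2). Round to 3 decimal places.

λ ≈ 6.135

w1 = Jv₀ = (0, 7)
w2 = Jw1 = (7, 42)
Jw2 = (35, 259)
w2·Jw2 = 7·35 + 42·259 = 11123; w2·w2 = 7·7 + 42·42 = 1813
λ ≈ 11123/1813 = 6.135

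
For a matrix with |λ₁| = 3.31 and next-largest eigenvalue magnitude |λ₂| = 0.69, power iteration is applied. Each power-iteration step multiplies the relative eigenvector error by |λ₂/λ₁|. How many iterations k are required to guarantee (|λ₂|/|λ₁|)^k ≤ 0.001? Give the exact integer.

|λ₂/λ₁| = 0.69/3.31 = 0.20846
Need k ≥ ln(0.001) / ln(0.20846) = -6.9078 / -1.5680 ≈ 4.405
Smallest integer k satisfying the bound: 5

5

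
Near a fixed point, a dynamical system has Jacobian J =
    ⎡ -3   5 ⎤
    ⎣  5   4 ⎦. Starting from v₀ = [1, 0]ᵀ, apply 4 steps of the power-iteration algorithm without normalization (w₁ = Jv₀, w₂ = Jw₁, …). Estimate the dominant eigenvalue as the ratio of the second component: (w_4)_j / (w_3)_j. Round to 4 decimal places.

w1 = Jv₀ = (-3, 5)
w2 = Jw1 = (34, 5)
w3 = Jw2 = (-77, 190)
w4 = Jw3 = (1181, 375)
Ratio at component: 375 / 190 = 1.9737

1.9737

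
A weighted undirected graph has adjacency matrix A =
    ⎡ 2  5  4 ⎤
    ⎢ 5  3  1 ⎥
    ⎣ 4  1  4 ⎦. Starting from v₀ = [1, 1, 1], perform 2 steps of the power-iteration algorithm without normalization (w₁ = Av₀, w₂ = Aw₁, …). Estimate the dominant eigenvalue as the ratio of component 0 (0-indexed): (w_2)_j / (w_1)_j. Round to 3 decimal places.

w1 = Av₀ = (11, 9, 9)
w2 = Aw1 = (103, 91, 89)
Ratio at component: 103 / 11 = 9.364

λ ≈ 9.364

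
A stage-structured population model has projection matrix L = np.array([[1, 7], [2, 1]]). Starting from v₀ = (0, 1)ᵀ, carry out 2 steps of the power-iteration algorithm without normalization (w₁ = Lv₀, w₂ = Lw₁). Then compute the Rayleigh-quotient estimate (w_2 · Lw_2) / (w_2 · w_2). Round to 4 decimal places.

5.4893

w1 = Lv₀ = (7, 1)
w2 = Lw1 = (14, 15)
Lw2 = (119, 43)
w2·Lw2 = 14·119 + 15·43 = 2311; w2·w2 = 14·14 + 15·15 = 421
λ ≈ 2311/421 = 5.4893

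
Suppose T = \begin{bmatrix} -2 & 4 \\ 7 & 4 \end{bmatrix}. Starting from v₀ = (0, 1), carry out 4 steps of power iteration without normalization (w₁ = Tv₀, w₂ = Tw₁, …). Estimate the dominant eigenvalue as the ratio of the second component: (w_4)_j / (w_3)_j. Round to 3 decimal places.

w1 = Tv₀ = (4, 4)
w2 = Tw1 = (8, 44)
w3 = Tw2 = (160, 232)
w4 = Tw3 = (608, 2048)
Ratio at component: 2048 / 232 = 8.828

8.828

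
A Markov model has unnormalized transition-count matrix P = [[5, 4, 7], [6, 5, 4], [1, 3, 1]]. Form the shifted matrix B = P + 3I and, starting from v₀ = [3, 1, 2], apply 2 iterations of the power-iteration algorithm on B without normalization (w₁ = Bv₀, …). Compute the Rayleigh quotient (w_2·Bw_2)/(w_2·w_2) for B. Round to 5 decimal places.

14.94425

B = P + 3I has rows (8, 4, 7); (6, 8, 4); (1, 3, 4)
w1 = Bv₀ = (8·3 + 4·1 + 7·2; 6·3 + 8·1 + 4·2; 1·3 + 3·1 + 4·2) = (42, 34, 14)
w2 = Bw1 = (8·42 + 4·34 + 7·14; 6·42 + 8·34 + 4·14; 1·42 + 3·34 + 4·14) = (570, 580, 200)
Bw2 = (8280, 8860, 3110)
w2·Bw2 = 10480400; w2·w2 = 701300; μ ≈ 10480400/701300 = 14.94425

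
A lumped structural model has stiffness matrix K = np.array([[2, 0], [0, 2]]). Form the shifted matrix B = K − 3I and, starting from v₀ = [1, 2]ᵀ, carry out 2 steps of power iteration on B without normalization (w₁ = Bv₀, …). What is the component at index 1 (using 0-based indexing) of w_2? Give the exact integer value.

B = K − 3I has rows (-1, 0); (0, -1)
w1 = Bv₀ = ((-1)·1 + 0·2; 0·1 + (-1)·2) = (-1, -2)
w2 = Bw1 = ((-1)·(-1) + 0·(-2); 0·(-1) + (-1)·(-2)) = (1, 2)
Requested component of w2: 2

2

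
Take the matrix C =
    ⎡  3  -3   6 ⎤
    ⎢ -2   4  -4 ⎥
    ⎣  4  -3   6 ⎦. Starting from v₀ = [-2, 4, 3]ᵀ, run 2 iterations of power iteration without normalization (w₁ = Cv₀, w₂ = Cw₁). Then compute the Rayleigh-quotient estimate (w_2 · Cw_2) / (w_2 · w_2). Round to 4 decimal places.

w1 = Cv₀ = (3·(-2) + (-3)·4 + 6·3; (-2)·(-2) + 4·4 + (-4)·3; 4·(-2) + (-3)·4 + 6·3) = (0, 8, -2)
w2 = Cw1 = (3·0 + (-3)·8 + 6·(-2); (-2)·0 + 4·8 + (-4)·(-2); 4·0 + (-3)·8 + 6·(-2)) = (-36, 40, -36)
Cw2 = (-444, 376, -480)
w2·Cw2 = (-36)·(-444) + 40·376 + (-36)·(-480) = 48304; w2·w2 = (-36)·(-36) + 40·40 + (-36)·(-36) = 4192
λ ≈ 48304/4192 = 11.5229

λ ≈ 11.5229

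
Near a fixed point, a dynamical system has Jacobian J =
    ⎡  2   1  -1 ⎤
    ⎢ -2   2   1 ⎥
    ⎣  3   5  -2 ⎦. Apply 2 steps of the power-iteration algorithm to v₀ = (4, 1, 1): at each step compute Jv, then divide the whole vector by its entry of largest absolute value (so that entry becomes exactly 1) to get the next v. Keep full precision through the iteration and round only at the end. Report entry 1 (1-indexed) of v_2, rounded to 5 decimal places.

Jv0 = (8.000000, -5.000000, 15.000000); divide by 15.000000 → v1 = (0.533333, -0.333333, 1.000000)
Jv1 = (-0.266667, -0.733333, -2.066667); divide by -2.066667 → v2 = (0.129032, 0.354839, 1.000000)
Requested entry of v2: -4/-31 = 0.12903

0.12903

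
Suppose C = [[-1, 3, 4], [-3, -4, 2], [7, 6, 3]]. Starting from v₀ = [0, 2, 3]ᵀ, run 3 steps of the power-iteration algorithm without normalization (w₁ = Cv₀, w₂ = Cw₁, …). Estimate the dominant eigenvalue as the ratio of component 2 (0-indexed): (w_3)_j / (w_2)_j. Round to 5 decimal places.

λ ≈ 5.23729

w1 = Cv₀ = ((-1)·0 + 3·2 + 4·3; (-3)·0 + (-4)·2 + 2·3; 7·0 + 6·2 + 3·3) = (18, -2, 21)
w2 = Cw1 = ((-1)·18 + 3·(-2) + 4·21; (-3)·18 + (-4)·(-2) + 2·21; 7·18 + 6·(-2) + 3·21) = (60, -4, 177)
w3 = Cw2 = (636, 190, 927)
Ratio at component: 927 / 177 = 5.23729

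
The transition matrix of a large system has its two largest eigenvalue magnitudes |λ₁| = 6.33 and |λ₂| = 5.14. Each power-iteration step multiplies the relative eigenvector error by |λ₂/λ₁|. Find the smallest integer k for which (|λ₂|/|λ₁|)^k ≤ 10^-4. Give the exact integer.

|λ₂/λ₁| = 5.14/6.33 = 0.81201
Need k ≥ ln(10^-4) / ln(0.81201) = -9.2103 / -0.2082 ≈ 44.228
Smallest integer k satisfying the bound: 45

45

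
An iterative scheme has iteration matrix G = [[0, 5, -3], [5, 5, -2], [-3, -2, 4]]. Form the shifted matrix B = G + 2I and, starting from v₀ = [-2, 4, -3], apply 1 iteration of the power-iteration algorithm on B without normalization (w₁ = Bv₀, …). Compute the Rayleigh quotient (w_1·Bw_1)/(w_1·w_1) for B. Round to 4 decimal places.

B = G + 2I has rows (2, 5, -3); (5, 7, -2); (-3, -2, 6)
w1 = Bv₀ = (2·(-2) + 5·4 + (-3)·(-3); 5·(-2) + 7·4 + (-2)·(-3); (-3)·(-2) + (-2)·4 + 6·(-3)) = (25, 24, -20)
Bw1 = (230, 333, -243)
w1·Bw1 = 18602; w1·w1 = 1601; μ ≈ 18602/1601 = 11.6190

μ ≈ 11.6190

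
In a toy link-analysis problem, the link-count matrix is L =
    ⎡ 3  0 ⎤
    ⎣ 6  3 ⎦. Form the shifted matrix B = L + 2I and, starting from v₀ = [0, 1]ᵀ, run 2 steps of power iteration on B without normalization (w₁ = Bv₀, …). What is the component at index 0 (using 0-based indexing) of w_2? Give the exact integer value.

0

B = L + 2I has rows (5, 0); (6, 5)
w1 = Bv₀ = (5·0 + 0·1; 6·0 + 5·1) = (0, 5)
w2 = Bw1 = (5·0 + 0·5; 6·0 + 5·5) = (0, 25)
Requested component of w2: 0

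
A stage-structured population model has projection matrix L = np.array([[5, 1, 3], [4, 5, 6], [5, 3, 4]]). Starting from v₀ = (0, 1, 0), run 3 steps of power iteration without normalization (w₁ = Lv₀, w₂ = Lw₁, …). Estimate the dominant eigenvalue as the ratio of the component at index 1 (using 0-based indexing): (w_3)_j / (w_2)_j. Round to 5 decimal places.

10.70213

w1 = Lv₀ = (5·0 + 1·1 + 3·0; 4·0 + 5·1 + 6·0; 5·0 + 3·1 + 4·0) = (1, 5, 3)
w2 = Lw1 = (5·1 + 1·5 + 3·3; 4·1 + 5·5 + 6·3; 5·1 + 3·5 + 4·3) = (19, 47, 32)
w3 = Lw2 = (238, 503, 364)
Ratio at component: 503 / 47 = 10.70213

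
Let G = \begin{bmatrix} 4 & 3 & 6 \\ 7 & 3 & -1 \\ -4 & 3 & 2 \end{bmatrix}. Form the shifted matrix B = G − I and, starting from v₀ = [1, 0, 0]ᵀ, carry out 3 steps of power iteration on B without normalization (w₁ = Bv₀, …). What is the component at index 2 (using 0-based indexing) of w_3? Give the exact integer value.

98

B = G − I has rows (3, 3, 6); (7, 2, -1); (-4, 3, 1)
w1 = Bv₀ = (3·1 + 3·0 + 6·0; 7·1 + 2·0 + (-1)·0; (-4)·1 + 3·0 + 1·0) = (3, 7, -4)
w2 = Bw1 = (3·3 + 3·7 + 6·(-4); 7·3 + 2·7 + (-1)·(-4); (-4)·3 + 3·7 + 1·(-4)) = (6, 39, 5)
w3 = Bw2 = (165, 115, 98)
Requested component of w3: 98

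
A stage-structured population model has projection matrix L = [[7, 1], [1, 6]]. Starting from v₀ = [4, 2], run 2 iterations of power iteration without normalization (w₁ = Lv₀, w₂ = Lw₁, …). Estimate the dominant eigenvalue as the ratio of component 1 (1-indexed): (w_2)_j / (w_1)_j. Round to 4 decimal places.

λ ≈ 7.5333

w1 = Lv₀ = (7·4 + 1·2; 1·4 + 6·2) = (30, 16)
w2 = Lw1 = (7·30 + 1·16; 1·30 + 6·16) = (226, 126)
Ratio at component: 226 / 30 = 7.5333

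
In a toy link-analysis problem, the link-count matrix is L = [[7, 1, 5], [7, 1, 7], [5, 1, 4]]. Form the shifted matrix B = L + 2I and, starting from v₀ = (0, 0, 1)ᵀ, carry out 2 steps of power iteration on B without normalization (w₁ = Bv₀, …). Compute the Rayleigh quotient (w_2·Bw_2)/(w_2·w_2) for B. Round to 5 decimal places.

B = L + 2I has rows (9, 1, 5); (7, 3, 7); (5, 1, 6)
w1 = Bv₀ = (5, 7, 6)
w2 = Bw1 = (82, 98, 68)
Bw2 = (1176, 1344, 916)
w2·Bw2 = 290432; w2·w2 = 20952; μ ≈ 290432/20952 = 13.86178

13.86178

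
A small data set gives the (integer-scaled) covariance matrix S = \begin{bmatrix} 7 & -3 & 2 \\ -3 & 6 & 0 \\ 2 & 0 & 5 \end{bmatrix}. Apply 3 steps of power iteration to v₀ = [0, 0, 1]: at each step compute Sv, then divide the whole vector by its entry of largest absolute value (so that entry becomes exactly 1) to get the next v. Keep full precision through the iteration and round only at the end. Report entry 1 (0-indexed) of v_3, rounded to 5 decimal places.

-0.44262

Sv0 = (2.000000, 0.000000, 5.000000); divide by 5.000000 → v1 = (0.400000, 0.000000, 1.000000)
Sv1 = (4.800000, -1.200000, 5.800000); divide by 5.800000 → v2 = (0.827586, -0.206897, 1.000000)
Sv2 = (8.413793, -3.724138, 6.655172); divide by 8.413793 → v3 = (1.000000, -0.442623, 0.790984)
Requested entry of v3: -108/244 = -0.44262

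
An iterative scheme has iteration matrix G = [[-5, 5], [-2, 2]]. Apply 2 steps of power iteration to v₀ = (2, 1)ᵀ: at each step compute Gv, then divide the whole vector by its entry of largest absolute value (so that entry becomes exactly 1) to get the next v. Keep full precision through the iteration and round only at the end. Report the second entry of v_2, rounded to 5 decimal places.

Gv0 = (-5.000000, -2.000000); divide by -5.000000 → v1 = (1.000000, 0.400000)
Gv1 = (-3.000000, -1.200000); divide by -3.000000 → v2 = (1.000000, 0.400000)
Requested entry of v2: 6/15 = 0.40000

0.40000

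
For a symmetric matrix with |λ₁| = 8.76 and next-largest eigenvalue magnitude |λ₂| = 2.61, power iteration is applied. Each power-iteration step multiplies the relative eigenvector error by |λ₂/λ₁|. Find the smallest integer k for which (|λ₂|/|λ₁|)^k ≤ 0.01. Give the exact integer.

|λ₂/λ₁| = 2.61/8.76 = 0.29795
Need k ≥ ln(0.01) / ln(0.29795) = -4.6052 / -1.2108 ≈ 3.803
Smallest integer k satisfying the bound: 4

4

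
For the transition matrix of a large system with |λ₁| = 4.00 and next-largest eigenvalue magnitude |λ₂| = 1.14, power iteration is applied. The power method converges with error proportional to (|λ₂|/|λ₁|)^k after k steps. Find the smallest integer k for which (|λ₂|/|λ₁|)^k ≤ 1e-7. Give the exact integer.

|λ₂/λ₁| = 1.14/4.00 = 0.28500
Need k ≥ ln(1e-7) / ln(0.28500) = -16.1181 / -1.2553 ≈ 12.840
Smallest integer k satisfying the bound: 13

13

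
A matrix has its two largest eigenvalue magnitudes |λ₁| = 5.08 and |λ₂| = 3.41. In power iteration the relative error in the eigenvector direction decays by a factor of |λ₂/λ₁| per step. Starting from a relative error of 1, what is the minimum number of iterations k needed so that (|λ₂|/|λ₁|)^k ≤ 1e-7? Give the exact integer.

|λ₂/λ₁| = 3.41/5.08 = 0.67126
Need k ≥ ln(1e-7) / ln(0.67126) = -16.1181 / -0.3986 ≈ 40.437
Smallest integer k satisfying the bound: 41

41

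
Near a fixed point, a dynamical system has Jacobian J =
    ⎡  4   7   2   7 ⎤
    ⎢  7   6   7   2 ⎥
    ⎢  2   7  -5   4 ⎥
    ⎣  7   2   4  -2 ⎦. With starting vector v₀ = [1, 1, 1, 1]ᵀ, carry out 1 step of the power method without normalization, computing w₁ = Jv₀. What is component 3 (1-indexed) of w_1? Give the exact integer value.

w1 = Jv₀ = (20, 22, 8, 11)
The requested component of w1 is 8.

8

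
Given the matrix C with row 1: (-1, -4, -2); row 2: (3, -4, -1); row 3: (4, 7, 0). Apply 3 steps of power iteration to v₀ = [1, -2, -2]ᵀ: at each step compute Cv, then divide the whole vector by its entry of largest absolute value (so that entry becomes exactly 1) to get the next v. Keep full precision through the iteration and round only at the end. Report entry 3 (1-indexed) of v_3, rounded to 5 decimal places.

Cv0 = (11.000000, 13.000000, -10.000000); divide by 13.000000 → v1 = (0.846154, 1.000000, -0.769231)
Cv1 = (-3.307692, -0.692308, 10.384615); divide by 10.384615 → v2 = (-0.318519, -0.066667, 1.000000)
Cv2 = (-1.414815, -1.688889, -1.740741); divide by -1.740741 → v3 = (0.812766, 0.970213, 1.000000)
Requested entry of v3: -235/-235 = 1.00000

1.00000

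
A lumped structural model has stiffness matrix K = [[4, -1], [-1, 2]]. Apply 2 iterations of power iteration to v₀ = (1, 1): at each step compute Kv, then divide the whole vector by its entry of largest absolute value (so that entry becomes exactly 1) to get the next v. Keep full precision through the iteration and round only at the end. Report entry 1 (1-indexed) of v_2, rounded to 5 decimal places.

1.00000

Kv0 = (3.000000, 1.000000); divide by 3.000000 → v1 = (1.000000, 0.333333)
Kv1 = (3.666667, -0.333333); divide by 3.666667 → v2 = (1.000000, -0.090909)
Requested entry of v2: 11/11 = 1.00000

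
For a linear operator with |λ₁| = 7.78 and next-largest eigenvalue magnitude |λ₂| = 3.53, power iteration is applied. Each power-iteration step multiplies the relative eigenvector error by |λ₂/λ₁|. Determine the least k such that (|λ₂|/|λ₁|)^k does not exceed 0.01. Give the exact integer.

|λ₂/λ₁| = 3.53/7.78 = 0.45373
Need k ≥ ln(0.01) / ln(0.45373) = -4.6052 / -0.7903 ≈ 5.827
Smallest integer k satisfying the bound: 6

6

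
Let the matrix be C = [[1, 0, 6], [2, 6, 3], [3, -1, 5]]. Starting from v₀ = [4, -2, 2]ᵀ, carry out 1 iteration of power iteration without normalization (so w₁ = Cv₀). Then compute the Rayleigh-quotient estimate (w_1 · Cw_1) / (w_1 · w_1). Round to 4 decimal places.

8.1053

w1 = Cv₀ = (16, 2, 24)
Cw1 = (160, 116, 166)
w1·Cw1 = 16·160 + 2·116 + 24·166 = 6776; w1·w1 = 16·16 + 2·2 + 24·24 = 836
λ ≈ 6776/836 = 8.1053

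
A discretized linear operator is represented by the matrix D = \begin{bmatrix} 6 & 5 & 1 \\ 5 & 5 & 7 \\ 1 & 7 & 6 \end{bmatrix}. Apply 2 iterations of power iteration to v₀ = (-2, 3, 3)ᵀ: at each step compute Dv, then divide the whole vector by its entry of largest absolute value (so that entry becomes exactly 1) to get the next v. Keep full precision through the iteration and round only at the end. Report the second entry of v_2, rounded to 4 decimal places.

1.0000

Dv0 = (6.00000, 26.00000, 37.00000); divide by 37.00000 → v1 = (0.16216, 0.70270, 1.00000)
Dv1 = (5.48649, 11.32432, 11.08108); divide by 11.32432 → v2 = (0.48449, 1.00000, 0.97852)
Requested entry of v2: 419/419 = 1.0000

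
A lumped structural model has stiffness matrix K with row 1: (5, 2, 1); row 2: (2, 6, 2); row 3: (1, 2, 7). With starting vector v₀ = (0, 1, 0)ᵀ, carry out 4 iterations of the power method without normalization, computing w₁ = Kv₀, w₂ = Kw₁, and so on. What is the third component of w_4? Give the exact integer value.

3128

w1 = Kv₀ = (5·0 + 2·1 + 1·0; 2·0 + 6·1 + 2·0; 1·0 + 2·1 + 7·0) = (2, 6, 2)
w2 = Kw1 = (5·2 + 2·6 + 1·2; 2·2 + 6·6 + 2·2; 1·2 + 2·6 + 7·2) = (24, 44, 28)
w3 = Kw2 = (236, 368, 308)
w4 = Kw3 = (2224, 3296, 3128)
The requested component of w4 is 3128.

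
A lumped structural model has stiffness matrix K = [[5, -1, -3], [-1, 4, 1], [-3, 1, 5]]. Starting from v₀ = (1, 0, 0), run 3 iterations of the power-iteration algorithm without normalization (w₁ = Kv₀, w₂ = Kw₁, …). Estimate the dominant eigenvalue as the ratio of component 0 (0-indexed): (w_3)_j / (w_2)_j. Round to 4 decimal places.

w1 = Kv₀ = (5·1 + (-1)·0 + (-3)·0; (-1)·1 + 4·0 + 1·0; (-3)·1 + 1·0 + 5·0) = (5, -1, -3)
w2 = Kw1 = (5·5 + (-1)·(-1) + (-3)·(-3); (-1)·5 + 4·(-1) + 1·(-3); (-3)·5 + 1·(-1) + 5·(-3)) = (35, -12, -31)
w3 = Kw2 = (280, -114, -272)
Ratio at component: 280 / 35 = 8.0000

8.0000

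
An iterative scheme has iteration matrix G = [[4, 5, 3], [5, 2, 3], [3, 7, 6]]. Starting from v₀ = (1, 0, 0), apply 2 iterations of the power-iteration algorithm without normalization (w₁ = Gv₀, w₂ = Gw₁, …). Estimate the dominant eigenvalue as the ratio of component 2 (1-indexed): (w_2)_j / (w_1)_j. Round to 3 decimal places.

w1 = Gv₀ = (4, 5, 3)
w2 = Gw1 = (50, 39, 65)
Ratio at component: 39 / 5 = 7.800

7.800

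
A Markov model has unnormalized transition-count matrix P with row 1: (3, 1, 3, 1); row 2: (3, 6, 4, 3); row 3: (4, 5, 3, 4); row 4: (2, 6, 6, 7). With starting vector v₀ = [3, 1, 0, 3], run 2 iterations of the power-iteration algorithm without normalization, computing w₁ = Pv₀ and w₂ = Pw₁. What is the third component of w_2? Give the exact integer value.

391

w1 = Pv₀ = (3·3 + 1·1 + 3·0 + 1·3; 3·3 + 6·1 + 4·0 + 3·3; 4·3 + 5·1 + 3·0 + 4·3; 2·3 + 6·1 + 6·0 + 7·3) = (13, 24, 29, 33)
w2 = Pw1 = (3·13 + 1·24 + 3·29 + 1·33; 3·13 + 6·24 + 4·29 + 3·33; 4·13 + 5·24 + 3·29 + 4·33; 2·13 + 6·24 + 6·29 + 7·33) = (183, 398, 391, 575)
The requested component of w2 is 391.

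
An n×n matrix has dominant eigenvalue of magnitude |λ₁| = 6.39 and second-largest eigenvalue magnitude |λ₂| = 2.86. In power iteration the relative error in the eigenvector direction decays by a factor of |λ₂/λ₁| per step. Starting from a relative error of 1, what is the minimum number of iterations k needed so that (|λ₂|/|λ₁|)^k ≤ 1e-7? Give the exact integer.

|λ₂/λ₁| = 2.86/6.39 = 0.44757
Need k ≥ ln(1e-7) / ln(0.44757) = -16.1181 / -0.8039 ≈ 20.050
Smallest integer k satisfying the bound: 21

21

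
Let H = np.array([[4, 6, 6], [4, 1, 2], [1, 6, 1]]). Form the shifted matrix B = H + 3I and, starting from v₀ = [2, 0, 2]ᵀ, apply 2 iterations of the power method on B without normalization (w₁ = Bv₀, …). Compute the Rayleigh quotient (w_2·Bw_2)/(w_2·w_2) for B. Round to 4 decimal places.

B = H + 3I has rows (7, 6, 6); (4, 4, 2); (1, 6, 4)
w1 = Bv₀ = (7·2 + 6·0 + 6·2; 4·2 + 4·0 + 2·2; 1·2 + 6·0 + 4·2) = (26, 12, 10)
w2 = Bw1 = (7·26 + 6·12 + 6·10; 4·26 + 4·12 + 2·10; 1·26 + 6·12 + 4·10) = (314, 172, 138)
Bw2 = (4058, 2220, 1898)
w2·Bw2 = 1917976; w2·w2 = 147224; μ ≈ 1917976/147224 = 13.0276

13.0276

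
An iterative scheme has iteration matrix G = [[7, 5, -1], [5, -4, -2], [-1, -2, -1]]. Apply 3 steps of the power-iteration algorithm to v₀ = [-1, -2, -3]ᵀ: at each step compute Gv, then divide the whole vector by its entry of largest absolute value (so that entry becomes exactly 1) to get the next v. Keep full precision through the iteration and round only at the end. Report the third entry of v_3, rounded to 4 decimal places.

-0.3093

Gv0 = (-14.00000, 9.00000, 8.00000); divide by -14.00000 → v1 = (1.00000, -0.64286, -0.57143)
Gv1 = (4.35714, 8.71429, 0.85714); divide by 8.71429 → v2 = (0.50000, 1.00000, 0.09836)
Gv2 = (8.40164, -1.69672, -2.59836); divide by 8.40164 → v3 = (1.00000, -0.20195, -0.30927)
Requested entry of v3: 317/-1025 = -0.3093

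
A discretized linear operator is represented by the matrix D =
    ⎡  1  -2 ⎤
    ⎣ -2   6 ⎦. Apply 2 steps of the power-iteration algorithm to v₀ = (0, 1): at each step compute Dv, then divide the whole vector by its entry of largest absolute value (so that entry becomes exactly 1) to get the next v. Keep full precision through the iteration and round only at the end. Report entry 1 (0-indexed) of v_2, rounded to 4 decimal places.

1.0000

Dv0 = (-2.00000, 6.00000); divide by 6.00000 → v1 = (-0.33333, 1.00000)
Dv1 = (-2.33333, 6.66667); divide by 6.66667 → v2 = (-0.35000, 1.00000)
Requested entry of v2: 40/40 = 1.0000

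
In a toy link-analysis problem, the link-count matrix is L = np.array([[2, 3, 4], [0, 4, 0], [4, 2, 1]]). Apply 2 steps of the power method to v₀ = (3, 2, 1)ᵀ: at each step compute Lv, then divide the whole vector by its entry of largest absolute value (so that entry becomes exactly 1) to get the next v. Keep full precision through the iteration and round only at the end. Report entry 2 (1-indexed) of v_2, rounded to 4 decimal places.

0.2581

Lv0 = (16.00000, 8.00000, 17.00000); divide by 17.00000 → v1 = (0.94118, 0.47059, 1.00000)
Lv1 = (7.29412, 1.88235, 5.70588); divide by 7.29412 → v2 = (1.00000, 0.25806, 0.78226)
Requested entry of v2: 32/124 = 0.2581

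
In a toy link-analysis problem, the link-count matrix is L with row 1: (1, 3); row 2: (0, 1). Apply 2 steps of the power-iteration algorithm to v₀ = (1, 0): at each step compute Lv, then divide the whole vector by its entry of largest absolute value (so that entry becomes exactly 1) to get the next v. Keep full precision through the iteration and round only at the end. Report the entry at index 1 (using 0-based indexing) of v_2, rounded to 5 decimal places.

0.00000

Lv0 = (1.000000, 0.000000); divide by 1.000000 → v1 = (1.000000, 0.000000)
Lv1 = (1.000000, 0.000000); divide by 1.000000 → v2 = (1.000000, 0.000000)
Requested entry of v2: 0/1 = 0.00000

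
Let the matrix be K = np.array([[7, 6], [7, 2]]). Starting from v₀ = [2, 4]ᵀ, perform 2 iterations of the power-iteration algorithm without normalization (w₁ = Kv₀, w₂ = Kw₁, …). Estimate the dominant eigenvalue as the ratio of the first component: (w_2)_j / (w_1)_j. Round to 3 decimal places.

w1 = Kv₀ = (7·2 + 6·4; 7·2 + 2·4) = (38, 22)
w2 = Kw1 = (7·38 + 6·22; 7·38 + 2·22) = (398, 310)
Ratio at component: 398 / 38 = 10.474

10.474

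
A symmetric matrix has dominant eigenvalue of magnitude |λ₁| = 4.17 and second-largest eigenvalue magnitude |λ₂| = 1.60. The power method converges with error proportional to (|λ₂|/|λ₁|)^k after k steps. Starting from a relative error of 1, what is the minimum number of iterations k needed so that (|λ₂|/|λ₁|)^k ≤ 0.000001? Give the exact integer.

15

|λ₂/λ₁| = 1.60/4.17 = 0.38369
Need k ≥ ln(0.000001) / ln(0.38369) = -13.8155 / -0.9579 ≈ 14.423
Smallest integer k satisfying the bound: 15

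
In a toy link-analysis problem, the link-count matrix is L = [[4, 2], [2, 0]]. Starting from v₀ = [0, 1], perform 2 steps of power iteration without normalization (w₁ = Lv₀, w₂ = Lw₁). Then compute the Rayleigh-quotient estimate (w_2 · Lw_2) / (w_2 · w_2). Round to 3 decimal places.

λ ≈ 4.800

w1 = Lv₀ = (2, 0)
w2 = Lw1 = (8, 4)
Lw2 = (40, 16)
w2·Lw2 = 8·40 + 4·16 = 384; w2·w2 = 8·8 + 4·4 = 80
λ ≈ 384/80 = 4.800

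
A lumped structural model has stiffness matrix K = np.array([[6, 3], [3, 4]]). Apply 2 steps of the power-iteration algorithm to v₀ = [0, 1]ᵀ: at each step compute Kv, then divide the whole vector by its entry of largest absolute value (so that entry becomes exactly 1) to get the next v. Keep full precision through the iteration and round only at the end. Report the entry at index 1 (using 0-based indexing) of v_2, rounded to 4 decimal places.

Kv0 = (3.00000, 4.00000); divide by 4.00000 → v1 = (0.75000, 1.00000)
Kv1 = (7.50000, 6.25000); divide by 7.50000 → v2 = (1.00000, 0.83333)
Requested entry of v2: 25/30 = 0.8333

0.8333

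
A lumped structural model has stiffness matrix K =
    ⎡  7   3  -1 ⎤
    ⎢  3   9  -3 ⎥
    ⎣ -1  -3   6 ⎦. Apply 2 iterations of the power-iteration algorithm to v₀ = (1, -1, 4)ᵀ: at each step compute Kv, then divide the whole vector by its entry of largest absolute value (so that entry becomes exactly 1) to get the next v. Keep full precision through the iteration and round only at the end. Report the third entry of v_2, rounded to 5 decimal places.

Kv0 = (0.000000, -18.000000, 26.000000); divide by 26.000000 → v1 = (0.000000, -0.692308, 1.000000)
Kv1 = (-3.076923, -9.230769, 8.076923); divide by -9.230769 → v2 = (0.333333, 1.000000, -0.875000)
Requested entry of v2: 210/-240 = -0.87500

-0.87500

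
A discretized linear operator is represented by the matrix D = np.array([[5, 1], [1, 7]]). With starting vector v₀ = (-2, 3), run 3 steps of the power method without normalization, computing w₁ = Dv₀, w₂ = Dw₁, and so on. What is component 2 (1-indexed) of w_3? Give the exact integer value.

w1 = Dv₀ = (5·(-2) + 1·3; 1·(-2) + 7·3) = (-7, 19)
w2 = Dw1 = (5·(-7) + 1·19; 1·(-7) + 7·19) = (-16, 126)
w3 = Dw2 = (46, 866)
The requested component of w3 is 866.

866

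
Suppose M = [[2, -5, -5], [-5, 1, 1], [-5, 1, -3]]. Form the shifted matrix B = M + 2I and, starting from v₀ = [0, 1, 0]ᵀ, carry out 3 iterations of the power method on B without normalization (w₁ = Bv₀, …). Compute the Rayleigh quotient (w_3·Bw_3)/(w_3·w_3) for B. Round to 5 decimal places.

μ ≈ 10.27576

B = M + 2I has rows (4, -5, -5); (-5, 3, 1); (-5, 1, -1)
w1 = Bv₀ = (4·0 + (-5)·1 + (-5)·0; (-5)·0 + 3·1 + 1·0; (-5)·0 + 1·1 + (-1)·0) = (-5, 3, 1)
w2 = Bw1 = (4·(-5) + (-5)·3 + (-5)·1; (-5)·(-5) + 3·3 + 1·1; (-5)·(-5) + 1·3 + (-1)·1) = (-40, 35, 27)
w3 = Bw2 = (-470, 332, 208)
Bw3 = (-4580, 3554, 2474)
w3·Bw3 = 3847120; w3·w3 = 374388; μ ≈ 3847120/374388 = 10.27576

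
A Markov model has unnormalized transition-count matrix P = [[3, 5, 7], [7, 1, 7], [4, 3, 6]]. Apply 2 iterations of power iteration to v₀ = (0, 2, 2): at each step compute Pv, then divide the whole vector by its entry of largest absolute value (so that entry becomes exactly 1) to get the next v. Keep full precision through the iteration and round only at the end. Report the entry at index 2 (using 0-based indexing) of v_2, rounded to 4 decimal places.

0.8129

Pv0 = (24.00000, 16.00000, 18.00000); divide by 24.00000 → v1 = (1.00000, 0.66667, 0.75000)
Pv1 = (11.58333, 12.91667, 10.50000); divide by 12.91667 → v2 = (0.89677, 1.00000, 0.81290)
Requested entry of v2: 252/310 = 0.8129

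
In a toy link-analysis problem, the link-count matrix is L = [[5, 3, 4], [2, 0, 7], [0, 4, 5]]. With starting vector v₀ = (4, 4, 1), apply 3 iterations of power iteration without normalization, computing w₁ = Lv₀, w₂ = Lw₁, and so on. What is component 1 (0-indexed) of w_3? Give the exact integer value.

w1 = Lv₀ = (36, 15, 21)
w2 = Lw1 = (309, 219, 165)
w3 = Lw2 = (2862, 1773, 1701)
The requested component of w3 is 1773.

1773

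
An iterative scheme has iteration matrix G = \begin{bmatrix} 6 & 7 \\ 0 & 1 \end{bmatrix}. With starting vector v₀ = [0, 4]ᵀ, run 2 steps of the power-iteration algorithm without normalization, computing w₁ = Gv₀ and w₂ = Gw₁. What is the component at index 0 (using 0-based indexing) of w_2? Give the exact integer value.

w1 = Gv₀ = (28, 4)
w2 = Gw1 = (196, 4)
The requested component of w2 is 196.

196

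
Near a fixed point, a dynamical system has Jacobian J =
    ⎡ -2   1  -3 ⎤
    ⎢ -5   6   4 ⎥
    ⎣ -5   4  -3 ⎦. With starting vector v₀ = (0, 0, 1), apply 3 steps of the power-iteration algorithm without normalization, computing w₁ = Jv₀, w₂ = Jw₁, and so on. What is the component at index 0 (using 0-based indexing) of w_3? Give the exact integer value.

-131

w1 = Jv₀ = ((-2)·0 + 1·0 + (-3)·1; (-5)·0 + 6·0 + 4·1; (-5)·0 + 4·0 + (-3)·1) = (-3, 4, -3)
w2 = Jw1 = ((-2)·(-3) + 1·4 + (-3)·(-3); (-5)·(-3) + 6·4 + 4·(-3); (-5)·(-3) + 4·4 + (-3)·(-3)) = (19, 27, 40)
w3 = Jw2 = (-131, 227, -107)
The requested component of w3 is -131.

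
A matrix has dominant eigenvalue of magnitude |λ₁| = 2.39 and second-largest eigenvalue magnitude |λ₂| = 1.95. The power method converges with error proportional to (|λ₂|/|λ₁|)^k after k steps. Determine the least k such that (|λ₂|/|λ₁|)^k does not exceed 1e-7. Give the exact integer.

80

|λ₂/λ₁| = 1.95/2.39 = 0.81590
Need k ≥ ln(1e-7) / ln(0.81590) = -16.1181 / -0.2035 ≈ 79.218
Smallest integer k satisfying the bound: 80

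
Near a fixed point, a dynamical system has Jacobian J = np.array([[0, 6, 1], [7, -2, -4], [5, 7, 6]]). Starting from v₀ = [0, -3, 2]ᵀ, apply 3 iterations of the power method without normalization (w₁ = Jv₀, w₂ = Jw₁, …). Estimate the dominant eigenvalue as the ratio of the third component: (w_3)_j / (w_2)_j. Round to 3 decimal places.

w1 = Jv₀ = (0·0 + 6·(-3) + 1·2; 7·0 + (-2)·(-3) + (-4)·2; 5·0 + 7·(-3) + 6·2) = (-16, -2, -9)
w2 = Jw1 = (0·(-16) + 6·(-2) + 1·(-9); 7·(-16) + (-2)·(-2) + (-4)·(-9); 5·(-16) + 7·(-2) + 6·(-9)) = (-21, -72, -148)
w3 = Jw2 = (-580, 589, -1497)
Ratio at component: -1497 / -148 = 10.115

10.115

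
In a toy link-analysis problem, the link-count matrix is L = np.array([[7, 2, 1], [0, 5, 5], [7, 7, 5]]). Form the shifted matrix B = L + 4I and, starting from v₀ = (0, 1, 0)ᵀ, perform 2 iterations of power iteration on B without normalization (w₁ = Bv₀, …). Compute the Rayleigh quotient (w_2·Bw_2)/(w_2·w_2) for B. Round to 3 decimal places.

B = L + 4I has rows (11, 2, 1); (0, 9, 5); (7, 7, 9)
w1 = Bv₀ = (11·0 + 2·1 + 1·0; 0·0 + 9·1 + 5·0; 7·0 + 7·1 + 9·0) = (2, 9, 7)
w2 = Bw1 = (11·2 + 2·9 + 1·7; 0·2 + 9·9 + 5·7; 7·2 + 7·9 + 9·7) = (47, 116, 140)
Bw2 = (889, 1744, 2401)
w2·Bw2 = 580227; w2·w2 = 35265; μ ≈ 580227/35265 = 16.453

16.453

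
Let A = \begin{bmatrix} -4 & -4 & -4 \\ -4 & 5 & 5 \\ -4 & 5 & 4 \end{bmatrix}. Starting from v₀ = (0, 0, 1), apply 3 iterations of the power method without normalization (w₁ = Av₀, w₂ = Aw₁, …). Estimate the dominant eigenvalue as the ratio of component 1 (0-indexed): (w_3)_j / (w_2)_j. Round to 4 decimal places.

w1 = Av₀ = ((-4)·0 + (-4)·0 + (-4)·1; (-4)·0 + 5·0 + 5·1; (-4)·0 + 5·0 + 4·1) = (-4, 5, 4)
w2 = Aw1 = ((-4)·(-4) + (-4)·5 + (-4)·4; (-4)·(-4) + 5·5 + 5·4; (-4)·(-4) + 5·5 + 4·4) = (-20, 61, 57)
w3 = Aw2 = (-392, 670, 613)
Ratio at component: 670 / 61 = 10.9836

10.9836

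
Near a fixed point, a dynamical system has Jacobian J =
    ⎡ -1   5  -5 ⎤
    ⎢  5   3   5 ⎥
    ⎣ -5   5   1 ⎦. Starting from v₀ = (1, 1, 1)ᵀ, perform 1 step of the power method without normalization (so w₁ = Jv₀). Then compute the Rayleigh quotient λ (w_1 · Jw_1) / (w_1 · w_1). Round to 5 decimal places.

w1 = Jv₀ = (-1, 13, 1)
Jw1 = (61, 39, 71)
w1·Jw1 = (-1)·61 + 13·39 + 1·71 = 517; w1·w1 = (-1)·(-1) + 13·13 + 1·1 = 171
λ ≈ 517/171 = 3.02339

λ ≈ 3.02339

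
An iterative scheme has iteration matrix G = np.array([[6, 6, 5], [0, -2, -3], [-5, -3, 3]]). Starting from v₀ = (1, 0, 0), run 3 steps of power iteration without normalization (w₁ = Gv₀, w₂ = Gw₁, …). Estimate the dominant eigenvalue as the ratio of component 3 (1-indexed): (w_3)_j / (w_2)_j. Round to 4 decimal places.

5.2222

w1 = Gv₀ = (6·1 + 6·0 + 5·0; 0·1 + (-2)·0 + (-3)·0; (-5)·1 + (-3)·0 + 3·0) = (6, 0, -5)
w2 = Gw1 = (6·6 + 6·0 + 5·(-5); 0·6 + (-2)·0 + (-3)·(-5); (-5)·6 + (-3)·0 + 3·(-5)) = (11, 15, -45)
w3 = Gw2 = (-69, 105, -235)
Ratio at component: -235 / -45 = 5.2222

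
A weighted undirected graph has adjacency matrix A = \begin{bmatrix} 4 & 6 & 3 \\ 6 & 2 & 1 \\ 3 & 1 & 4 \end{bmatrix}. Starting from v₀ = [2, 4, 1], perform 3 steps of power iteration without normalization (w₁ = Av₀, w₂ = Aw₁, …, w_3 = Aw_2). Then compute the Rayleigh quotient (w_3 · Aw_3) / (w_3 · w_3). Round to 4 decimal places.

λ ≈ 10.4393

w1 = Av₀ = (35, 21, 14)
w2 = Aw1 = (308, 266, 182)
w3 = Aw2 = (3374, 2562, 1918)
Aw3 = (34622, 27286, 20356)
w3·Aw3 = 3374·34622 + 2562·27286 + 1918·20356 = 225764168; w3·w3 = 3374·3374 + 2562·2562 + 1918·1918 = 21626444
λ ≈ 225764168/21626444 = 10.4393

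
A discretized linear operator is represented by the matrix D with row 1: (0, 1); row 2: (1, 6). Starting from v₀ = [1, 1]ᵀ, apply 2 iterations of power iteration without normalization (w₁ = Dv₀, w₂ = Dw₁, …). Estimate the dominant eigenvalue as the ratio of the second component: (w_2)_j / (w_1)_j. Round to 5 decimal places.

w1 = Dv₀ = (0·1 + 1·1; 1·1 + 6·1) = (1, 7)
w2 = Dw1 = (0·1 + 1·7; 1·1 + 6·7) = (7, 43)
Ratio at component: 43 / 7 = 6.14286

λ ≈ 6.14286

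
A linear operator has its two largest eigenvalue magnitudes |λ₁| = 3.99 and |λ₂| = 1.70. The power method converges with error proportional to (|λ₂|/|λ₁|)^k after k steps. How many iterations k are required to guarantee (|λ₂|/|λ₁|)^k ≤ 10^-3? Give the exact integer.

9

|λ₂/λ₁| = 1.70/3.99 = 0.42607
Need k ≥ ln(10^-3) / ln(0.42607) = -6.9078 / -0.8532 ≈ 8.097
Smallest integer k satisfying the bound: 9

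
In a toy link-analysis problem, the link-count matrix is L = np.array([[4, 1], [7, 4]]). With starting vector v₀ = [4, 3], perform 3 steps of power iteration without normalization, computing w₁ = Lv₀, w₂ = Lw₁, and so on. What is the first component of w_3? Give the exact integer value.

757

w1 = Lv₀ = (4·4 + 1·3; 7·4 + 4·3) = (19, 40)
w2 = Lw1 = (4·19 + 1·40; 7·19 + 4·40) = (116, 293)
w3 = Lw2 = (757, 1984)
The requested component of w3 is 757.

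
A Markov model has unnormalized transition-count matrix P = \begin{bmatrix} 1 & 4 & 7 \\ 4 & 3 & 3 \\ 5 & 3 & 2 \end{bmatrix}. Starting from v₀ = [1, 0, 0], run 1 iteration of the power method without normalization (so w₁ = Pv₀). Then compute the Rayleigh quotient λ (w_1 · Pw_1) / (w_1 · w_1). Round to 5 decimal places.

w1 = Pv₀ = (1·1 + 4·0 + 7·0; 4·1 + 3·0 + 3·0; 5·1 + 3·0 + 2·0) = (1, 4, 5)
Pw1 = (52, 31, 27)
w1·Pw1 = 1·52 + 4·31 + 5·27 = 311; w1·w1 = 1·1 + 4·4 + 5·5 = 42
λ ≈ 311/42 = 7.40476

7.40476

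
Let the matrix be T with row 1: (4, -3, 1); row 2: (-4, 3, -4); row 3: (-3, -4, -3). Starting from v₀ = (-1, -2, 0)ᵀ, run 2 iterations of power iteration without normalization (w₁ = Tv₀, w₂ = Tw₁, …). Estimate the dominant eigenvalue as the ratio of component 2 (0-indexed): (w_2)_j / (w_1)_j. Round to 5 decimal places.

λ ≈ -2.81818

w1 = Tv₀ = (4·(-1) + (-3)·(-2) + 1·0; (-4)·(-1) + 3·(-2) + (-4)·0; (-3)·(-1) + (-4)·(-2) + (-3)·0) = (2, -2, 11)
w2 = Tw1 = (4·2 + (-3)·(-2) + 1·11; (-4)·2 + 3·(-2) + (-4)·11; (-3)·2 + (-4)·(-2) + (-3)·11) = (25, -58, -31)
Ratio at component: -31 / 11 = -2.81818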